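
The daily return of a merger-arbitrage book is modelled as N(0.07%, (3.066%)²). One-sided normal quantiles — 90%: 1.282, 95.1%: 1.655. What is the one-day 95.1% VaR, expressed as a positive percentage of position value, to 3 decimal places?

VaR = −μ + z·σ = −(0.07%) + 1.655 × 3.066% = 5.004%.

5.004%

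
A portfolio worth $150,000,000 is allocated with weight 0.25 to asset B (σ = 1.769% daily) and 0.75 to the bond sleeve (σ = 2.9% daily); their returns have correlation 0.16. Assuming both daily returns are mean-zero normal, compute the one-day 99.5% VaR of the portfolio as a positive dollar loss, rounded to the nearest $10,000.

σ_p² = 0.25²·1.769² + 0.75²·2.9² + 2·0.16·0.25·0.75·1.769·2.9 = 5.2340 (%²).
σ_p = √5.2340 = 2.288%.
At 99.5%, z = 2.576.
VaR = 2.576 × 2.288% = 5.894%; on $150,000,000 that is $8,841,000.

$8,840,000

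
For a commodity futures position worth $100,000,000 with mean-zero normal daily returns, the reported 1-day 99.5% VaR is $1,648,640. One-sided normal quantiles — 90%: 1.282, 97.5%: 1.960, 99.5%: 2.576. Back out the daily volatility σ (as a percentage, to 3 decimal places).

VaR as a fraction: $1,648,640 / $100,000,000 = 1.649%.
σ = VaR / z = 1.649% / 2.576 = 0.640%.

0.640%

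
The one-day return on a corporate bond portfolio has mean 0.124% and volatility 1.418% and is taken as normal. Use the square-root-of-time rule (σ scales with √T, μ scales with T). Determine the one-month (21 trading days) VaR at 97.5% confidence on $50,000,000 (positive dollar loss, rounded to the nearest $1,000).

At 97.5%, z = 1.960.
σ_{21d} = 1.418% × √21 = 6.498%; μ_{21d} = 21 × 0.124% = 2.604%.
VaR = −(2.604%) + 1.960 × 6.498% = 10.132%.
On $50,000,000: 0.10132 × $50,000,000 = $5,066,000.

$5,066,000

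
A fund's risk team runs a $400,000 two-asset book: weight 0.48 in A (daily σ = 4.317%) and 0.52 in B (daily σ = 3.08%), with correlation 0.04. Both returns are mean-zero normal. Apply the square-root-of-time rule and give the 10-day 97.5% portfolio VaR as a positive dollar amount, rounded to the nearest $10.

$66,170

σ_p = √(0.48²·4.317² + 0.52²·3.08² + 2·0.04·0.48·0.52·4.317·3.08) = 2.669%.
σ_{10d} = 2.669% × √10 = 8.440%.
z(97.5%) = 1.960.
VaR = 1.960 × 8.440% = 16.542%; on $400,000 that is $66,168.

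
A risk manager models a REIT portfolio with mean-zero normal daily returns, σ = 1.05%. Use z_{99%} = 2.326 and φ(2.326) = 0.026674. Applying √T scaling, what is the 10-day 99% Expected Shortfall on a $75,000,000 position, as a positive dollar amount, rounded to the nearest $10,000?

σ_{10d} = 1.05% × √10 = 3.320%.
ES multiplier = φ(z)/(1−α) = 0.026674/0.01 = 2.667.
ES = 3.320% × 2.667 = 8.854%; on $75,000,000: $6,640,500.

$6,640,000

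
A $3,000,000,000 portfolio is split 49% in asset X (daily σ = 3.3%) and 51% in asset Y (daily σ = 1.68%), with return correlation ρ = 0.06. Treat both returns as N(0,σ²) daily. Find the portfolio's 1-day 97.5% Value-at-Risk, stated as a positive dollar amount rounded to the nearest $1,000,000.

$110,000,000

σ_p² = 0.49²·3.3² + 0.51²·1.68² + 2·0.06·0.49·0.51·3.3·1.68 = 3.5150 (%²).
σ_p = √3.5150 = 1.875%.
At 97.5%, z = 1.960.
VaR = 1.960 × 1.875% = 3.675%; on $3,000,000,000 that is $110,250,000.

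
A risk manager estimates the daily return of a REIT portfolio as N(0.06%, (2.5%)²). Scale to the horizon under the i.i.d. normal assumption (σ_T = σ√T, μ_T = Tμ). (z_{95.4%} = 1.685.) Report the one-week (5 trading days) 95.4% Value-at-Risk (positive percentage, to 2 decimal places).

9.12%

σ_{5d} = 2.5% × √5 = 5.590%; μ_{5d} = 5 × 0.06% = 0.300%.
VaR = −(0.300%) + 1.685 × 5.590% = 9.119%.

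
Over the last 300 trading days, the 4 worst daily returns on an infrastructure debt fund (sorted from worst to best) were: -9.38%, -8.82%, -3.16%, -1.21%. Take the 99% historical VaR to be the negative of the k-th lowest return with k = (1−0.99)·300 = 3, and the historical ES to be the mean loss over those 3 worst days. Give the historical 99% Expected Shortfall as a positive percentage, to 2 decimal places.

The 3 worst returns sum to -21.36%.
ES = −(-21.36%) / 3 = 7.12%.

7.12%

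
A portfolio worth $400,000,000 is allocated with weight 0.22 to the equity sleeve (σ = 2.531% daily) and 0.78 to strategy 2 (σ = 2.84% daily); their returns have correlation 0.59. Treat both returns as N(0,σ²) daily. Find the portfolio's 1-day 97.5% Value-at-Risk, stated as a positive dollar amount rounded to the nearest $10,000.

σ_p² = 0.22²·2.531² + 0.78²·2.84² + 2·0.59·0.22·0.78·2.531·2.84 = 6.6727 (%²).
σ_p = √6.6727 = 2.583%.
At 97.5%, z = 1.960.
VaR = 1.960 × 2.583% = 5.063%; on $400,000,000 that is $20,252,000.

$20,250,000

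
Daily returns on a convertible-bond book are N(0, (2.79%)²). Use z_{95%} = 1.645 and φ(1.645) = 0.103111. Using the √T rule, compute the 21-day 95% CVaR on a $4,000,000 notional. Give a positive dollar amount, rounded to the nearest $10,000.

σ_{21d} = 2.79% × √21 = 12.785%.
ES multiplier = φ(z)/(1−α) = 0.103111/0.05 = 2.062.
ES = 12.785% × 2.062 = 26.363%; on $4,000,000: $1,054,520.

$1,050,000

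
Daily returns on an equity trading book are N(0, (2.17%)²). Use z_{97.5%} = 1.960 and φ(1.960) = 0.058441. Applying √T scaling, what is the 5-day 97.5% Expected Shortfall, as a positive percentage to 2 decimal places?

σ_{5d} = 2.17% × √5 = 4.852%.
ES multiplier = φ(z)/(1−α) = 0.058441/0.025 = 2.338.
ES = 4.852% × 2.338 = 11.344%.

11.34%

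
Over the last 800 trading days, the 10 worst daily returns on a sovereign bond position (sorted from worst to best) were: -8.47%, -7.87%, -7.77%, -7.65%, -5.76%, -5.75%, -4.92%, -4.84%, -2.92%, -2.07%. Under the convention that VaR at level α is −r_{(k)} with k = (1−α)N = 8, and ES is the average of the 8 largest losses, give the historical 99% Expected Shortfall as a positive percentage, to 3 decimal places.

The 8 worst returns sum to -53.03%.
ES = −(-53.03%) / 8 = 6.62875% ≈ 6.629%.

6.629%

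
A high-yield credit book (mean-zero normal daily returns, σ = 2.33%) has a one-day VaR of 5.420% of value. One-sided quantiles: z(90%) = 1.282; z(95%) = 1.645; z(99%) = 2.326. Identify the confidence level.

Implied z = VaR/σ = 5.420 / 2.33 = 2.326.
This matches z(99%) = 2.326.

99%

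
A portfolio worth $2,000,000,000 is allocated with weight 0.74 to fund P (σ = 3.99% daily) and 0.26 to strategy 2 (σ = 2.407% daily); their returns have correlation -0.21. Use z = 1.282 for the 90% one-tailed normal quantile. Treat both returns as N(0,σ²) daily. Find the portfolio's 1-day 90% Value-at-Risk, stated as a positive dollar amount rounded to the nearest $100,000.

σ_p² = 0.74²·3.99² + 0.26²·2.407² + 2·-0.21·0.74·0.26·3.99·2.407 = 8.3334 (%²).
σ_p = √8.3334 = 2.887%.
VaR = 1.282 × 2.887% = 3.701%; on $2,000,000,000 that is $74,020,000.

$74,000,000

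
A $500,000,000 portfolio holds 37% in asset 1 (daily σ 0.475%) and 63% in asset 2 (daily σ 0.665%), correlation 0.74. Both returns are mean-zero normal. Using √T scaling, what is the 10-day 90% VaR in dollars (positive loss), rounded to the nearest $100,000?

$11,400,000

σ_p = √(0.37²·0.475² + 0.63²·0.665² + 2·0.74·0.37·0.63·0.475·0.665) = 0.562%.
σ_{10d} = 0.562% × √10 = 1.777%.
z(90%) = 1.282.
VaR = 1.282 × 1.777% = 2.278%; on $500,000,000 that is $11,390,000.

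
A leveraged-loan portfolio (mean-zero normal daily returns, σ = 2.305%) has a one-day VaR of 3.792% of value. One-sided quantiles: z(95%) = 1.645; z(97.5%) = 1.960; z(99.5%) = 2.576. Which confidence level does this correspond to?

Implied z = VaR/σ = 3.792 / 2.305 = 1.645.
This matches z(95%) = 1.645.

95%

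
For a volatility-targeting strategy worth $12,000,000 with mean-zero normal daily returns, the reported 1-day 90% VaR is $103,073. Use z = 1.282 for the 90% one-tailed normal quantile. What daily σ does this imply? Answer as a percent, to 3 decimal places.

VaR as a fraction: $103,073 / $12,000,000 = 0.859%.
σ = VaR / z = 0.859% / 1.282 = 0.670%.

0.670%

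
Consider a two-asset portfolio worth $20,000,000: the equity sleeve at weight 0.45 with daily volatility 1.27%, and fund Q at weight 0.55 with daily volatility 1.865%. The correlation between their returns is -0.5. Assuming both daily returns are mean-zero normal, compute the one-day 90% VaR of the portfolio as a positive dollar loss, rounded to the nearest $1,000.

$228,000

σ_p² = 0.45²·1.27² + 0.55²·1.865² + 2·-0.5·0.45·0.55·1.27·1.865 = 0.7926 (%²).
σ_p = √0.7926 = 0.890%.
At 90%, z = 1.282.
VaR = 1.282 × 0.890% = 1.141%; on $20,000,000 that is $228,200.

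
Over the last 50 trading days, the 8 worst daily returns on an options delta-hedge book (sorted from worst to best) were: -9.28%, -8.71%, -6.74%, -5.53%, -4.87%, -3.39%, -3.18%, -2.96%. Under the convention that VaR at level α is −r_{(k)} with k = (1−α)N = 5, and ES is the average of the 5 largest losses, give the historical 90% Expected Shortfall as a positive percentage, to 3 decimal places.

7.026%

The 5 worst returns sum to -35.13%.
ES = −(-35.13%) / 5 = 7.026%.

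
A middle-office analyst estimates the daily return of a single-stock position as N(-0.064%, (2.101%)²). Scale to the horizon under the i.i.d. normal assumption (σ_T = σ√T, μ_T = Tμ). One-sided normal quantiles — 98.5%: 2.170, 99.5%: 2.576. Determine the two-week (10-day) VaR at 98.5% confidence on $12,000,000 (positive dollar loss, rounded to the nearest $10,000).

σ_{10d} = 2.101% × √10 = 6.644%; μ_{10d} = 10 × -0.064% = -0.640%.
VaR = −(-0.640%) + 2.170 × 6.644% = 15.057%.
On $12,000,000: 0.15057 × $12,000,000 = $1,806,840.

$1,810,000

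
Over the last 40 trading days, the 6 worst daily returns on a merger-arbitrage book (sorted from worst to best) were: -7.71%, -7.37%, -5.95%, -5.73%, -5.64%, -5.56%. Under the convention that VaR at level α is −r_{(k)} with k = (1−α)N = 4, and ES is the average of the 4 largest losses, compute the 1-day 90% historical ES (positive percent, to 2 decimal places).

The 4 worst returns sum to -26.76%.
ES = −(-26.76%) / 4 = 6.69%.

6.69%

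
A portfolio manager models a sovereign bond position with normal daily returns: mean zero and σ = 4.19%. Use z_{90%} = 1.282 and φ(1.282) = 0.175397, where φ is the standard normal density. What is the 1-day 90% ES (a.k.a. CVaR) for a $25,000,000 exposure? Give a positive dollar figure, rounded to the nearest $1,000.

$1,837,000

Tail multiplier: φ(z)/(1−α) = 0.175397 / 0.1 = 1.754.
ES = 4.19% × 1.754 = 7.349%.
On $25,000,000: 0.07349 × $25,000,000 = $1,837,250.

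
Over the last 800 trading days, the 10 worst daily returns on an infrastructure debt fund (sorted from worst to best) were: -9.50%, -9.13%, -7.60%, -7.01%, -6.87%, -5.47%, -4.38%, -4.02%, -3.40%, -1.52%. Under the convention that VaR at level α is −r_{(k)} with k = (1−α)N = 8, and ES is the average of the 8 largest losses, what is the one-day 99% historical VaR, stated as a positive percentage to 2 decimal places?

4.02%

k = 8; the 8th lowest return is -4.02%, so VaR = 4.02%.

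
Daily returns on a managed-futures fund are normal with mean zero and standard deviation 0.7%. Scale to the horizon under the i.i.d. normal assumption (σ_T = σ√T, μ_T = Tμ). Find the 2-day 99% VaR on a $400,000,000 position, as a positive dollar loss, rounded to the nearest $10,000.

$9,210,000

At 99%, z = 2.326.
σ_{2d} = 0.7% × √2 = 0.990%.
VaR = 2.326 × 0.990% = 2.303%.
On $400,000,000: 0.02303 × $400,000,000 = $9,212,000.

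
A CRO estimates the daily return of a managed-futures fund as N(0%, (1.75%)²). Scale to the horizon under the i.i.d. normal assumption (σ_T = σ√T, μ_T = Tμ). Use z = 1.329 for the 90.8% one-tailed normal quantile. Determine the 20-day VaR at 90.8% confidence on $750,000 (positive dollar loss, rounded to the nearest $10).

σ_{20d} = 1.75% × √20 = 7.826%.
VaR = 1.329 × 7.826% = 10.401%.
On $750,000: 0.10401 × $750,000 = $78,008.

$78,010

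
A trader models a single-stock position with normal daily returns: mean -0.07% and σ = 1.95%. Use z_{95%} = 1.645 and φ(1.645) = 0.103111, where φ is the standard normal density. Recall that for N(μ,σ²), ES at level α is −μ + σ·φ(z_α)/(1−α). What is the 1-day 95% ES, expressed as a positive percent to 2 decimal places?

Tail multiplier: φ(z)/(1−α) = 0.103111 / 0.05 = 2.062.
ES = −(-0.07%) + 1.95% × 2.062 = 4.091%.

4.09%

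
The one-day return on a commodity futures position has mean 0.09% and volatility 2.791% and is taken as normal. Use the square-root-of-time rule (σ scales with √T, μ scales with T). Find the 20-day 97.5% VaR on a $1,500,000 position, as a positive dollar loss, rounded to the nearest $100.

$340,000

At 97.5%, z = 1.960.
σ_{20d} = 2.791% × √20 = 12.482%; μ_{20d} = 20 × 0.09% = 1.800%.
VaR = −(1.800%) + 1.960 × 12.482% = 22.665%.
On $1,500,000: 0.22665 × $1,500,000 = $339,975.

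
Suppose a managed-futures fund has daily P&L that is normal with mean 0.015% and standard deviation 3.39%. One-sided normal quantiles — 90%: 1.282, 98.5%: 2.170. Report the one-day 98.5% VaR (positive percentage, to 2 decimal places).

7.34%

VaR = −μ + z·σ = −(0.015%) + 2.170 × 3.39% = 7.341%.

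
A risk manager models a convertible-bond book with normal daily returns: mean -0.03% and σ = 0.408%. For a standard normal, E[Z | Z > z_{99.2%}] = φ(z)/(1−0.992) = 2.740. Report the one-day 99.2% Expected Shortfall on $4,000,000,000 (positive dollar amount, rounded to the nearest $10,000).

ES = −(-0.03%) + 0.408% × 2.740 = 1.148%.
On $4,000,000,000: 0.01148 × $4,000,000,000 = $45,920,000.

$45,920,000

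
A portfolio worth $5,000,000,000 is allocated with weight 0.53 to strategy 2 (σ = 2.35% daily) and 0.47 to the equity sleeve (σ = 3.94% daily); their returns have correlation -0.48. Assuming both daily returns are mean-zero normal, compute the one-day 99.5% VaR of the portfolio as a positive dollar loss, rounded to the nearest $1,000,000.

$214,000,000

σ_p² = 0.53²·2.35² + 0.47²·3.94² + 2·-0.48·0.53·0.47·2.35·3.94 = 2.7663 (%²).
σ_p = √2.7663 = 1.663%.
At 99.5%, z = 2.576.
VaR = 2.576 × 1.663% = 4.284%; on $5,000,000,000 that is $214,200,000.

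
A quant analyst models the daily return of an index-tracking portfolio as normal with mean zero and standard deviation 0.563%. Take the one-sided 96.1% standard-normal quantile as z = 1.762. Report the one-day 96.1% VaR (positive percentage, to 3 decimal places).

VaR = z·σ = 1.762 × 0.563% = 0.992%.

0.992%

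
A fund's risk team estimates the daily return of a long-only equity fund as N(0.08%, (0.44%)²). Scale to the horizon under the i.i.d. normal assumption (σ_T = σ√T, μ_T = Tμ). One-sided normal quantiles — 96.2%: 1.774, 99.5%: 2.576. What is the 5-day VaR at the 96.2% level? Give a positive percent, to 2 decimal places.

1.35%

σ_{5d} = 0.44% × √5 = 0.984%; μ_{5d} = 5 × 0.08% = 0.400%.
VaR = −(0.400%) + 1.774 × 0.984% = 1.346%.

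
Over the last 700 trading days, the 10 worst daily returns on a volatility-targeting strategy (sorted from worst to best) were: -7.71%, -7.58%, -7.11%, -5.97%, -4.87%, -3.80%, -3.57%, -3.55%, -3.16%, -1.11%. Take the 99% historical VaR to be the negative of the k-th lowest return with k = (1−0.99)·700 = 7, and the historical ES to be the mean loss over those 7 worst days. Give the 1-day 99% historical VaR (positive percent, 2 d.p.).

k = 7; the 7th lowest return is -3.57%, so VaR = 3.57%.

3.57%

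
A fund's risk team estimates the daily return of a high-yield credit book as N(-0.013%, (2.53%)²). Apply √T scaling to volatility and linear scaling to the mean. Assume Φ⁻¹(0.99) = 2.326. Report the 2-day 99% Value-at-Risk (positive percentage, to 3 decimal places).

8.348%

σ_{2d} = 2.53% × √2 = 3.578%; μ_{2d} = 2 × -0.013% = -0.026%.
VaR = −(-0.026%) + 2.326 × 3.578% = 8.348%.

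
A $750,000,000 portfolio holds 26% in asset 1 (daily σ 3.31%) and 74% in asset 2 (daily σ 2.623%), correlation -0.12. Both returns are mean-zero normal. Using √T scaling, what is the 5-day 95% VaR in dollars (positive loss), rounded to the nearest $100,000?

σ_p = √(0.26²·3.31² + 0.74²·2.623² + 2·-0.12·0.26·0.74·3.31·2.623) = 2.027%.
σ_{5d} = 2.027% × √5 = 4.533%.
z(95%) = 1.645.
VaR = 1.645 × 4.533% = 7.457%; on $750,000,000 that is $55,927,500.

$55,900,000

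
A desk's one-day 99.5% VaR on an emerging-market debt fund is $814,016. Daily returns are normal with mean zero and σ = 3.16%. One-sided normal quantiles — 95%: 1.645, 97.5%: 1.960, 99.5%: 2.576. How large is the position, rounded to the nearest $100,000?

$10,000,000

VaR as a fraction of value: z·σ = 2.576 × 3.16% = 8.14016%.
Position = $814,016 / 0.0814016 = $10,000,000.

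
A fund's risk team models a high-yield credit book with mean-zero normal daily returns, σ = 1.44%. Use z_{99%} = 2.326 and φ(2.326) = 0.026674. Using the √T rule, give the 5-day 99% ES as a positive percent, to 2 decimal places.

8.59%

σ_{5d} = 1.44% × √5 = 3.220%.
ES multiplier = φ(z)/(1−α) = 0.026674/0.01 = 2.667.
ES = 3.220% × 2.667 = 8.588%.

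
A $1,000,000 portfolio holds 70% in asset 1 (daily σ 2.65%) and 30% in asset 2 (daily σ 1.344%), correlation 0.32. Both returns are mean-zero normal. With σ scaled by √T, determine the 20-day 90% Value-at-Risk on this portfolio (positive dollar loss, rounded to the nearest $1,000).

$116,000

σ_p = √(0.7²·2.65² + 0.3²·1.344² + 2·0.32·0.7·0.3·2.65·1.344) = 2.020%.
σ_{20d} = 2.020% × √20 = 9.034%.
z(90%) = 1.282.
VaR = 1.282 × 9.034% = 11.582%; on $1,000,000 that is $115,820.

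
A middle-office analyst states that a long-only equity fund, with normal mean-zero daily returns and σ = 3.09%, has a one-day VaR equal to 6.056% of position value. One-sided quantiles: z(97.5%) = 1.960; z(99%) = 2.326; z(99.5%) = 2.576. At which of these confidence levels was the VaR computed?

97.5%

Implied z = VaR/σ = 6.056 / 3.09 = 1.960.
This matches z(97.5%) = 1.960.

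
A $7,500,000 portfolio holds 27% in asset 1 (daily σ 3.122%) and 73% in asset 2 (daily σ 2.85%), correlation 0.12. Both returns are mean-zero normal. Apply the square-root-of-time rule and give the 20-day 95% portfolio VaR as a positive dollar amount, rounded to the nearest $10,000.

$1,290,000

σ_p = √(0.27²·3.122² + 0.73²·2.85² + 2·0.12·0.27·0.73·3.122·2.85) = 2.337%.
σ_{20d} = 2.337% × √20 = 10.451%.
z(95%) = 1.645.
VaR = 1.645 × 10.451% = 17.192%; on $7,500,000 that is $1,289,400.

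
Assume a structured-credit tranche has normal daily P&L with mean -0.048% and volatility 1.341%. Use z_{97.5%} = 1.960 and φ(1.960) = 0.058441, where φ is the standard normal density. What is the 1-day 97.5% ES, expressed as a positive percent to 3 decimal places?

Tail multiplier: φ(z)/(1−α) = 0.058441 / 0.025 = 2.338.
ES = −(-0.048%) + 1.341% × 2.338 = 3.183%.

3.183%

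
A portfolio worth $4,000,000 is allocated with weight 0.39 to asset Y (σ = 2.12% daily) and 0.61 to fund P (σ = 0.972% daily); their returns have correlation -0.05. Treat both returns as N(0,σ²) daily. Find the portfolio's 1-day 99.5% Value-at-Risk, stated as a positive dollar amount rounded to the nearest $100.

$102,300

σ_p² = 0.39²·2.12² + 0.61²·0.972² + 2·-0.05·0.39·0.61·2.12·0.972 = 0.9861 (%²).
σ_p = √0.9861 = 0.993%.
At 99.5%, z = 2.576.
VaR = 2.576 × 0.993% = 2.558%; on $4,000,000 that is $102,320.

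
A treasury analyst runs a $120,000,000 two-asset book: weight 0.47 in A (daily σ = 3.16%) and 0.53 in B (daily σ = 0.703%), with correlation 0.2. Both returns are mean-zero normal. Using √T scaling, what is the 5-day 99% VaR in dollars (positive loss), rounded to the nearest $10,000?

σ_p = √(0.47²·3.16² + 0.53²·0.703² + 2·0.2·0.47·0.53·3.16·0.703) = 1.602%.
σ_{5d} = 1.602% × √5 = 3.582%.
z(99%) = 2.326.
VaR = 2.326 × 3.582% = 8.332%; on $120,000,000 that is $9,998,400.

$10,000,000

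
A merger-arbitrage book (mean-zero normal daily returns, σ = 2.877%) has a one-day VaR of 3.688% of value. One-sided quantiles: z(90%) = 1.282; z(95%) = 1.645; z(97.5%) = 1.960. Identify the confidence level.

Implied z = VaR/σ = 3.688 / 2.877 = 1.282.
This matches z(90%) = 1.282.

90%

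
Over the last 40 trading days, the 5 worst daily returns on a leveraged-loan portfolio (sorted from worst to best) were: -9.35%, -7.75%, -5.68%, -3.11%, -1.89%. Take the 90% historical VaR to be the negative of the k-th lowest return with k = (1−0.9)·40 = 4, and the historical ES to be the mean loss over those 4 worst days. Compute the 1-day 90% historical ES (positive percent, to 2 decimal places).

The 4 worst returns sum to -25.89%.
ES = −(-25.89%) / 4 = 6.4725% ≈ 6.47%.

6.47%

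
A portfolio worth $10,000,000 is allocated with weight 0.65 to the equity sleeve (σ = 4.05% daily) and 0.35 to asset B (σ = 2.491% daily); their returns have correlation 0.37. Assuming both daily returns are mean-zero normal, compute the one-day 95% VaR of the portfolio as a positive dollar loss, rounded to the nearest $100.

$504,000

σ_p² = 0.65²·4.05² + 0.35²·2.491² + 2·0.37·0.65·0.35·4.05·2.491 = 9.3886 (%²).
σ_p = √9.3886 = 3.064%.
At 95%, z = 1.645.
VaR = 1.645 × 3.064% = 5.040%; on $10,000,000 that is $504,000.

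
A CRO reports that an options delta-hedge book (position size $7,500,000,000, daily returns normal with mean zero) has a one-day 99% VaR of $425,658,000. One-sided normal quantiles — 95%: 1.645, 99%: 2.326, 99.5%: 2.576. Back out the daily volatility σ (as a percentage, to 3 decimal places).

VaR as a fraction: $425,658,000 / $7,500,000,000 = 5.675%.
σ = VaR / z = 5.675% / 2.326 = 2.440%.

2.440%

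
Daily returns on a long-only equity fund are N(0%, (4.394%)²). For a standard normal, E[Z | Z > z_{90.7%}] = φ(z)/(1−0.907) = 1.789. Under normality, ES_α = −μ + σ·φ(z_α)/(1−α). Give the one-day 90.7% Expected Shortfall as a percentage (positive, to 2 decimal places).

7.86%

ES = 4.394% × 1.789 = 7.861%.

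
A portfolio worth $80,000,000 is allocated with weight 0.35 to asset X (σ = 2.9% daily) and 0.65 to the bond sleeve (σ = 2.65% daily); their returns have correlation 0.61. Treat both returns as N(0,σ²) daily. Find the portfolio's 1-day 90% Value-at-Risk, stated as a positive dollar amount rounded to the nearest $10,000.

$2,540,000

σ_p² = 0.35²·2.9² + 0.65²·2.65² + 2·0.61·0.35·0.65·2.9·2.65 = 6.1302 (%²).
σ_p = √6.1302 = 2.476%.
At 90%, z = 1.282.
VaR = 1.282 × 2.476% = 3.174%; on $80,000,000 that is $2,539,200.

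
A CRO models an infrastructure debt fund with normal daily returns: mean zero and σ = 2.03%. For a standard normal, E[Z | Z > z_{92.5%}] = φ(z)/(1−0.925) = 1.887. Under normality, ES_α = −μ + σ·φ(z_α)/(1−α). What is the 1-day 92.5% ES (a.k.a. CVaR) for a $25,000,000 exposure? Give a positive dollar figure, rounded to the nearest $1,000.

ES = 2.03% × 1.887 = 3.831%.
On $25,000,000: 0.03831 × $25,000,000 = $957,750.

$958,000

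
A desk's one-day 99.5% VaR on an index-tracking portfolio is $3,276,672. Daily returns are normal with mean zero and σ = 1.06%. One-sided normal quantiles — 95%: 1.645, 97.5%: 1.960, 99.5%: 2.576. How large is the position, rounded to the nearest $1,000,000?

VaR as a fraction of value: z·σ = 2.576 × 1.06% = 2.73056%.
Position = $3,276,672 / 0.0273056 = $120,000,000.

$120,000,000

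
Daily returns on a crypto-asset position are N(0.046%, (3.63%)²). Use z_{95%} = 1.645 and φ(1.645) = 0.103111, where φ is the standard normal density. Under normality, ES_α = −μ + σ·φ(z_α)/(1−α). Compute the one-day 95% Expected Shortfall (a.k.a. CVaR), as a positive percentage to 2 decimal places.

Tail multiplier: φ(z)/(1−α) = 0.103111 / 0.05 = 2.062.
ES = −(0.046%) + 3.63% × 2.062 = 7.439%.

7.44%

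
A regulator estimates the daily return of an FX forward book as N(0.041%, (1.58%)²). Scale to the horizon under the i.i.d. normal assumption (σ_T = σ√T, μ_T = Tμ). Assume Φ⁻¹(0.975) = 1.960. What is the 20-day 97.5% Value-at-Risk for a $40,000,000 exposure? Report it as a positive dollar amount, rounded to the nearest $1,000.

σ_{20d} = 1.58% × √20 = 7.066%; μ_{20d} = 20 × 0.041% = 0.820%.
VaR = −(0.820%) + 1.960 × 7.066% = 13.029%.
On $40,000,000: 0.13029 × $40,000,000 = $5,211,600.

$5,212,000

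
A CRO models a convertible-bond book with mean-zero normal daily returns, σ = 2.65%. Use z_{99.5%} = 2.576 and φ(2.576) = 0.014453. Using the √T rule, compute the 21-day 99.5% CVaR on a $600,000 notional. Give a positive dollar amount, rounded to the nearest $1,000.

σ_{21d} = 2.65% × √21 = 12.144%.
ES multiplier = φ(z)/(1−α) = 0.014453/0.005 = 2.891.
ES = 12.144% × 2.891 = 35.108%; on $600,000: $210,648.

$211,000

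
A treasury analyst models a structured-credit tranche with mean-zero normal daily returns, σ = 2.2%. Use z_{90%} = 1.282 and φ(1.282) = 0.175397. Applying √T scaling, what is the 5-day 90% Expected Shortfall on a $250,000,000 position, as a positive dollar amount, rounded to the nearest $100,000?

$21,600,000

σ_{5d} = 2.2% × √5 = 4.919%.
ES multiplier = φ(z)/(1−α) = 0.175397/0.1 = 1.754.
ES = 4.919% × 1.754 = 8.628%; on $250,000,000: $21,570,000.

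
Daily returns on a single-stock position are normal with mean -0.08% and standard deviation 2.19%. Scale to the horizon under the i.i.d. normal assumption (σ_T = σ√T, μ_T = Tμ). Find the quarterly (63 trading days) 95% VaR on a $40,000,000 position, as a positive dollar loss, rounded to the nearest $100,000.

$13,500,000

At 95%, z = 1.645.
σ_{63d} = 2.19% × √63 = 17.383%; μ_{63d} = 63 × -0.08% = -5.040%.
VaR = −(-5.040%) + 1.645 × 17.383% = 33.635%.
On $40,000,000: 0.33635 × $40,000,000 = $13,454,000.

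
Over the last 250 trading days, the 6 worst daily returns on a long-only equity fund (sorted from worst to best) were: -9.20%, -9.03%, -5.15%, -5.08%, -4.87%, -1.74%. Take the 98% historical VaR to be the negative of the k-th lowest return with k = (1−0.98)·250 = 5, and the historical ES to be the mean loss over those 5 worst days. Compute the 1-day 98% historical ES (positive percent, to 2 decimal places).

The 5 worst returns sum to -33.33%.
ES = −(-33.33%) / 5 = 6.666% ≈ 6.67%.

6.67%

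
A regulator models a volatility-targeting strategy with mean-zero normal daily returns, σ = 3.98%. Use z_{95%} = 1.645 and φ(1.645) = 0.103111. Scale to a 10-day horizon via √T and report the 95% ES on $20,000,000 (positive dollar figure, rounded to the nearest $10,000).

σ_{10d} = 3.98% × √10 = 12.586%.
ES multiplier = φ(z)/(1−α) = 0.103111/0.05 = 2.062.
ES = 12.586% × 2.062 = 25.952%; on $20,000,000: $5,190,400.

$5,190,000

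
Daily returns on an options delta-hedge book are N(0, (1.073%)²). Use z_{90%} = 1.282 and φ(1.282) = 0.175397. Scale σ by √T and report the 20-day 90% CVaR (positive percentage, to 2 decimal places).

8.42%

σ_{20d} = 1.073% × √20 = 4.799%.
ES multiplier = φ(z)/(1−α) = 0.175397/0.1 = 1.754.
ES = 4.799% × 1.754 = 8.417%.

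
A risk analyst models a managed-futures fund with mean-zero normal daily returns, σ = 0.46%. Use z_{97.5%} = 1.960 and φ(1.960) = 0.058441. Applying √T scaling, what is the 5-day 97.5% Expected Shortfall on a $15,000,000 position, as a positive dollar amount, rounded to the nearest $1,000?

$361,000

σ_{5d} = 0.46% × √5 = 1.029%.
ES multiplier = φ(z)/(1−α) = 0.058441/0.025 = 2.338.
ES = 1.029% × 2.338 = 2.406%; on $15,000,000: $360,900.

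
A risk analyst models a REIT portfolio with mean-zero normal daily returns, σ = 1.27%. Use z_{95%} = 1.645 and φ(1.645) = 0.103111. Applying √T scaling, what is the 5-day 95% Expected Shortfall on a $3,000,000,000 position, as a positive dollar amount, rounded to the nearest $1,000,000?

$176,000,000

σ_{5d} = 1.27% × √5 = 2.840%.
ES multiplier = φ(z)/(1−α) = 0.103111/0.05 = 2.062.
ES = 2.840% × 2.062 = 5.856%; on $3,000,000,000: $175,680,000.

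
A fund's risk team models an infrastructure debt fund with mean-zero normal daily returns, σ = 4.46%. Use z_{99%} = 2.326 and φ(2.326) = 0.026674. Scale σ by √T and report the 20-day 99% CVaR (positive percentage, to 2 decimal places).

σ_{20d} = 4.46% × √20 = 19.946%.
ES multiplier = φ(z)/(1−α) = 0.026674/0.01 = 2.667.
ES = 19.946% × 2.667 = 53.196%.

53.20%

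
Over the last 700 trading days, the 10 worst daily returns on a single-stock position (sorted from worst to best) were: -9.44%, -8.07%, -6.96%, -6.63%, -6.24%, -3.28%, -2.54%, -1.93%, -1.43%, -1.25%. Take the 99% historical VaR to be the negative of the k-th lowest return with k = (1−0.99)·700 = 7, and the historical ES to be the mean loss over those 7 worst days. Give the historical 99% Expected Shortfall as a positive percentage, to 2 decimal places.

The 7 worst returns sum to -43.16%.
ES = −(-43.16%) / 7 = 6.1657…% ≈ 6.17%.

6.17%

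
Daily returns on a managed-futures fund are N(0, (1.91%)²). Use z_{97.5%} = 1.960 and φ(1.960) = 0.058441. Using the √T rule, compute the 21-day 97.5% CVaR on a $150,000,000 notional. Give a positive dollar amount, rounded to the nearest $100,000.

$30,700,000

σ_{21d} = 1.91% × √21 = 8.753%.
ES multiplier = φ(z)/(1−α) = 0.058441/0.025 = 2.338.
ES = 8.753% × 2.338 = 20.465%; on $150,000,000: $30,697,500.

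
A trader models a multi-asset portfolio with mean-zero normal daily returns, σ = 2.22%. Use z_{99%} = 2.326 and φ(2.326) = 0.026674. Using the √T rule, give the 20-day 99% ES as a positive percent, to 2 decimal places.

σ_{20d} = 2.22% × √20 = 9.928%.
ES multiplier = φ(z)/(1−α) = 0.026674/0.01 = 2.667.
ES = 9.928% × 2.667 = 26.478%.

26.48%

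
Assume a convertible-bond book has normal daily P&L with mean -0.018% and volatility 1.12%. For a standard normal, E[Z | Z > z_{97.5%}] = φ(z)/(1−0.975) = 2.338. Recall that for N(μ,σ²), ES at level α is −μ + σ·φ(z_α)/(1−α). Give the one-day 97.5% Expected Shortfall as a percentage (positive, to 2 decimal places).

ES = −(-0.018%) + 1.12% × 2.338 = 2.637%.

2.64%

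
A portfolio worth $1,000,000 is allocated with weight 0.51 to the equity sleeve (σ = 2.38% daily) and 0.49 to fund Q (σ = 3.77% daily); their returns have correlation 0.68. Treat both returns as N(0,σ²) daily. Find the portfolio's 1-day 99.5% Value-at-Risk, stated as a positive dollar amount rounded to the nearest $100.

$72,600

σ_p² = 0.51²·2.38² + 0.49²·3.77² + 2·0.68·0.51·0.49·2.38·3.77 = 7.9353 (%²).
σ_p = √7.9353 = 2.817%.
At 99.5%, z = 2.576.
VaR = 2.576 × 2.817% = 7.257%; on $1,000,000 that is $72,570.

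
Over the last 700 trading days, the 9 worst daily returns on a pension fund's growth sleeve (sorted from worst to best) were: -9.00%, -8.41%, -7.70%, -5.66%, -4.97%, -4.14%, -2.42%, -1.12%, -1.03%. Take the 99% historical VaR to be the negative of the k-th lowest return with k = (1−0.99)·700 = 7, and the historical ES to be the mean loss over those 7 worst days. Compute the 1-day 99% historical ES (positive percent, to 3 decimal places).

6.043%

The 7 worst returns sum to -42.30%.
ES = −(-42.30%) / 7 = 6.0428…% ≈ 6.043%.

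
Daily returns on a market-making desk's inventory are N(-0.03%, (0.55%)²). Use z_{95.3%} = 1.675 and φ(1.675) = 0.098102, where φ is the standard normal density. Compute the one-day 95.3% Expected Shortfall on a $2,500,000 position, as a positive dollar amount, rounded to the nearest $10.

Tail multiplier: φ(z)/(1−α) = 0.098102 / 0.047 = 2.087.
ES = −(-0.03%) + 0.55% × 2.087 = 1.178%.
On $2,500,000: 0.01178 × $2,500,000 = $29,450.

$29,450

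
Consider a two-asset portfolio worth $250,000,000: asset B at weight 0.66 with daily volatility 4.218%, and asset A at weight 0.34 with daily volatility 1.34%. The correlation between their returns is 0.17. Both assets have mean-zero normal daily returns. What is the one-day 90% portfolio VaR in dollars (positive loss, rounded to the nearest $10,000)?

σ_p² = 0.66²·4.218² + 0.34²·1.34² + 2·0.17·0.66·0.34·4.218·1.34 = 8.3888 (%²).
σ_p = √8.3888 = 2.896%.
At 90%, z = 1.282.
VaR = 1.282 × 2.896% = 3.713%; on $250,000,000 that is $9,282,500.

$9,280,000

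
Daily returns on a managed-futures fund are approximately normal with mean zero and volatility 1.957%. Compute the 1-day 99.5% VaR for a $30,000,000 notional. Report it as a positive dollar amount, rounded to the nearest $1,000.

At 99.5% one-sided, z = 2.576.
VaR = z·σ = 2.576 × 1.957% = 5.041%.
On $30,000,000: 0.05041 × $30,000,000 = $1,512,300.

$1,512,000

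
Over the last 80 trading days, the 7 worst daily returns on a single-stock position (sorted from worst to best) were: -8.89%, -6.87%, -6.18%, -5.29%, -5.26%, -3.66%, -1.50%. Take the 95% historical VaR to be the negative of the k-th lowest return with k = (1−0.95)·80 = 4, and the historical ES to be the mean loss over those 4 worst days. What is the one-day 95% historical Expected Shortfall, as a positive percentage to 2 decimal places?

The 4 worst returns sum to -27.23%.
ES = −(-27.23%) / 4 = 6.8075% ≈ 6.81%.

6.81%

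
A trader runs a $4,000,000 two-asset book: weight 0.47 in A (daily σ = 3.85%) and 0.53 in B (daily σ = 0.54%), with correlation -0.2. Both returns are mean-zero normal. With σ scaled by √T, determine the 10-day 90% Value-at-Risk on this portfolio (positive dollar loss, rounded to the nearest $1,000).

σ_p = √(0.47²·3.85² + 0.53²·0.54² + 2·-0.2·0.47·0.53·3.85·0.54) = 1.775%.
σ_{10d} = 1.775% × √10 = 5.613%.
z(90%) = 1.282.
VaR = 1.282 × 5.613% = 7.196%; on $4,000,000 that is $287,840.

$288,000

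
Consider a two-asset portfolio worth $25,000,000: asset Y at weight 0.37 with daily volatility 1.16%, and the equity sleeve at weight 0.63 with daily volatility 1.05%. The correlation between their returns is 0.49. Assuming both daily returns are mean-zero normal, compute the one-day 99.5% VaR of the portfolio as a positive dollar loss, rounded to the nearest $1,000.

σ_p² = 0.37²·1.16² + 0.63²·1.05² + 2·0.49·0.37·0.63·1.16·1.05 = 0.9000 (%²).
σ_p = √0.9000 = 0.949%.
At 99.5%, z = 2.576.
VaR = 2.576 × 0.949% = 2.445%; on $25,000,000 that is $611,250.

$611,000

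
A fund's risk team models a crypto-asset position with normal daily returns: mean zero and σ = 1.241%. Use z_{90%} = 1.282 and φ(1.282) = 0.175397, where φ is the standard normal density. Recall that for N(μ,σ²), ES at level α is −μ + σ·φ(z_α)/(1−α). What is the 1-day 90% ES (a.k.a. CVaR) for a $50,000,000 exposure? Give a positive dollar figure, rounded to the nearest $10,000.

$1,090,000

Tail multiplier: φ(z)/(1−α) = 0.175397 / 0.1 = 1.754.
ES = 1.241% × 1.754 = 2.177%.
On $50,000,000: 0.02177 × $50,000,000 = $1,088,500.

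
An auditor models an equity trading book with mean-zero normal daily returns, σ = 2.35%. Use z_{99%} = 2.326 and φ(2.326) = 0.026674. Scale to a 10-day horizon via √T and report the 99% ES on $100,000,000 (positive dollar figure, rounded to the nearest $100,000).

$19,800,000

σ_{10d} = 2.35% × √10 = 7.431%.
ES multiplier = φ(z)/(1−α) = 0.026674/0.01 = 2.667.
ES = 7.431% × 2.667 = 19.818%; on $100,000,000: $19,818,000.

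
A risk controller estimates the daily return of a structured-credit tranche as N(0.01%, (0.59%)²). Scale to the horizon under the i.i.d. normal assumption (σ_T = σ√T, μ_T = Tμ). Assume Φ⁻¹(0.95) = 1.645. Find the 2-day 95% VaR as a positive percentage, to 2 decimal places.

σ_{2d} = 0.59% × √2 = 0.834%; μ_{2d} = 2 × 0.01% = 0.020%.
VaR = −(0.020%) + 1.645 × 0.834% = 1.352%.

1.35%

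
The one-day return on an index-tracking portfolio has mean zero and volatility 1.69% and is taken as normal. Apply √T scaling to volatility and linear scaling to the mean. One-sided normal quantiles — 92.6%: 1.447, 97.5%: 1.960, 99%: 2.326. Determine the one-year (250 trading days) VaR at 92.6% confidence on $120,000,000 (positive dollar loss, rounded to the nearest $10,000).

$46,400,000

σ_{250d} = 1.69% × √250 = 26.721%.
VaR = 1.447 × 26.721% = 38.665%.
On $120,000,000: 0.38665 × $120,000,000 = $46,398,000.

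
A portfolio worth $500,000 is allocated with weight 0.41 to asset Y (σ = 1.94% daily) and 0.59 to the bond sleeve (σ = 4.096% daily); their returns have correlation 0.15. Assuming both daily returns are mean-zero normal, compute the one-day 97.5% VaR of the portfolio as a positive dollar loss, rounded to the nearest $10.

σ_p² = 0.41²·1.94² + 0.59²·4.096² + 2·0.15·0.41·0.59·1.94·4.096 = 7.0495 (%²).
σ_p = √7.0495 = 2.655%.
At 97.5%, z = 1.960.
VaR = 1.960 × 2.655% = 5.204%; on $500,000 that is $26,020.

$26,020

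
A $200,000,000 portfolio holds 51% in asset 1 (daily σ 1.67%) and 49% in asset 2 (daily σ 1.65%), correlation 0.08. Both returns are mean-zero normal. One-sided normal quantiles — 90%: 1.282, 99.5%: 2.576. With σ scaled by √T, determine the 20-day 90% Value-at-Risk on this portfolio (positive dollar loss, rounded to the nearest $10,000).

$13,990,000

σ_p = √(0.51²·1.67² + 0.49²·1.65² + 2·0.08·0.51·0.49·1.67·1.65) = 1.220%.
σ_{20d} = 1.220% × √20 = 5.456%.
VaR = 1.282 × 5.456% = 6.995%; on $200,000,000 that is $13,990,000.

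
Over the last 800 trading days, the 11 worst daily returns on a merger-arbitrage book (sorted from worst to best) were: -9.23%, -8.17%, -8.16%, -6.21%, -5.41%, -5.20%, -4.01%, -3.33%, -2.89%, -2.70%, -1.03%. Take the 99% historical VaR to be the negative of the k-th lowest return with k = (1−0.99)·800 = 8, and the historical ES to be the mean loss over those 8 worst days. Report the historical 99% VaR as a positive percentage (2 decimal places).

3.33%

k = 8; the 8th lowest return is -3.33%, so VaR = 3.33%.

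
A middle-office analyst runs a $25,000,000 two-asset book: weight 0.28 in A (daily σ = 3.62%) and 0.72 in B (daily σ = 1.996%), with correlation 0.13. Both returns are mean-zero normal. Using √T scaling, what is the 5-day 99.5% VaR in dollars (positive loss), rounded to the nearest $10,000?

σ_p = √(0.28²·3.62² + 0.72²·1.996² + 2·0.13·0.28·0.72·3.62·1.996) = 1.863%.
σ_{5d} = 1.863% × √5 = 4.166%.
z(99.5%) = 2.576.
VaR = 2.576 × 4.166% = 10.732%; on $25,000,000 that is $2,683,000.

$2,680,000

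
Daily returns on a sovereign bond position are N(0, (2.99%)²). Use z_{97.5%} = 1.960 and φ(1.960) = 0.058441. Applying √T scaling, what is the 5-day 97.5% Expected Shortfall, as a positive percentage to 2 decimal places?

σ_{5d} = 2.99% × √5 = 6.686%.
ES multiplier = φ(z)/(1−α) = 0.058441/0.025 = 2.338.
ES = 6.686% × 2.338 = 15.632%.

15.63%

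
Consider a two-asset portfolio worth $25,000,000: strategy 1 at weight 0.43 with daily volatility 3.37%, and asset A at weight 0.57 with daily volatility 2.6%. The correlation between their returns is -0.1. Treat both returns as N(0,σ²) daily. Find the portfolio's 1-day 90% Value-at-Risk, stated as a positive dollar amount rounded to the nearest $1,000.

$630,000

σ_p² = 0.43²·3.37² + 0.57²·2.6² + 2·-0.1·0.43·0.57·3.37·2.6 = 3.8667 (%²).
σ_p = √3.8667 = 1.966%.
At 90%, z = 1.282.
VaR = 1.282 × 1.966% = 2.520%; on $25,000,000 that is $630,000.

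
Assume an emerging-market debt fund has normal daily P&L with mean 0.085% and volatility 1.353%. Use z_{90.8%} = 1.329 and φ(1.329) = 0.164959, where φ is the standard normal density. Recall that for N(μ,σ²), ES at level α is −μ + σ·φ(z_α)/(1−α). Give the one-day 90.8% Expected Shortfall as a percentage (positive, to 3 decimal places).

2.341%

Tail multiplier: φ(z)/(1−α) = 0.164959 / 0.092 = 1.793.
ES = −(0.085%) + 1.353% × 1.793 = 2.341%.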